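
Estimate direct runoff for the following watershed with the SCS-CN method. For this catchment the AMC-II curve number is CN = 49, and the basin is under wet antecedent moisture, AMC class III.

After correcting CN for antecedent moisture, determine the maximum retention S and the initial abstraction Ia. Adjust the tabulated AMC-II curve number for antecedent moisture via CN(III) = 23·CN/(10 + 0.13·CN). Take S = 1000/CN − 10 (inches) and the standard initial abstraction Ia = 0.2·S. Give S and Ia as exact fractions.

Adjust CN=49 to AMC III: 23·49/(10 + 0.13·49) → 1127 ÷ (1637/100) = 112700/1637 ≈ 68.845
Retention S: 1000/CN − 10 with CN=68.845 → S = 5100/1127 ≈ 4.525 in
Ia = 0.2·(5100/1127) = 1020/1127 in ≈ 0.905 in

S = 5100/1127 in ≈ 4.525 in; Ia = 1020/1127 in ≈ 0.905 in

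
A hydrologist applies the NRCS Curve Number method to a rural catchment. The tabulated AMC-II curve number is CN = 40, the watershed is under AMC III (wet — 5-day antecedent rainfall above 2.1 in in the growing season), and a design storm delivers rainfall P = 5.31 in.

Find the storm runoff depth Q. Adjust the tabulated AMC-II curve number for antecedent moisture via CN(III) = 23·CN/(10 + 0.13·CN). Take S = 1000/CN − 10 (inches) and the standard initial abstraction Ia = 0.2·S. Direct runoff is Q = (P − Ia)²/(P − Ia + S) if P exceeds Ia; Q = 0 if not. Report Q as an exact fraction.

Adjust CN=40 to AMC III: 23·40/(10 + 0.13·40) → 920 ÷ (76/5) = 1150/19 ≈ 60.526
Retention S: 1000/CN − 10 with CN=60.526 → S = 150/23 ≈ 6.522 in
Initial abstraction Ia = S/5 = (150/23)/5 = 30/23 ≈ 1.304 in
Excess rainfall: 5.310 − 1.304 = 4.006 in; P > Ia so Q > 0
Runoff Q = (P−Ia)²/(P−Ia+S) = (4.006)²/(4.006+6.522) = 28293123/18563300 ≈ 1.524 in

Q = 28293123/18563300 in ≈ 1.524 in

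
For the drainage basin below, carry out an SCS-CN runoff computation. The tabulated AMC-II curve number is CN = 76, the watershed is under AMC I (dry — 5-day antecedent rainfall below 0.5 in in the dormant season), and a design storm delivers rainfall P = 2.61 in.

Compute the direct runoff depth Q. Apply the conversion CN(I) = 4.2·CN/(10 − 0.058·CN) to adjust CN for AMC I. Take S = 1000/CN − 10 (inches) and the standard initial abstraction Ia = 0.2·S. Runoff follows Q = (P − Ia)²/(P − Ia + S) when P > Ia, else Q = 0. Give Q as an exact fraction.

CN(I) from CN(II)=76: (4.2·76)/(10 − 0.058·76) = 13300/233 ≈ 57.082
Max retention: S = 1000/(13300/233) − 10 = 1000/133 in (≈ 7.519 in)
Ia = 0.2·(1000/133) = 200/133 in ≈ 1.504 in
Excess rainfall: 2.610 − 1.504 = 1.106 in; P > Ia so Q > 0
Runoff Q = (P−Ia)²/(P−Ia+S) = (1.106)²/(1.106+7.519) = 216472369/1525682900 ≈ 0.142 in

Q = 216472369/1525682900 in ≈ 0.142 in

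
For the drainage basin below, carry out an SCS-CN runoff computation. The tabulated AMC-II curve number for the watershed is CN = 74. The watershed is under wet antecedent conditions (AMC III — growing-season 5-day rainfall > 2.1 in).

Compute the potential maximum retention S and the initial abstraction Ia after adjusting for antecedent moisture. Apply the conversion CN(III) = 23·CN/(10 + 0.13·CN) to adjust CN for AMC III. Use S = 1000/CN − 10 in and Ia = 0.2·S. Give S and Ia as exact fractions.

Wet (AMC III): CN(III) = 23·74/(10 + 0.13·74) = 1702/(981/50) = 85100/981 ≈ 86.748
Max retention: S = 1000/(85100/981) − 10 = 1300/851 in (≈ 1.528 in)
Ia = 0.2S: 0.2·1.528 = 0.306 in (exactly 260/851)

S = 1300/851 in ≈ 1.528 in; Ia = 260/851 in ≈ 0.306 in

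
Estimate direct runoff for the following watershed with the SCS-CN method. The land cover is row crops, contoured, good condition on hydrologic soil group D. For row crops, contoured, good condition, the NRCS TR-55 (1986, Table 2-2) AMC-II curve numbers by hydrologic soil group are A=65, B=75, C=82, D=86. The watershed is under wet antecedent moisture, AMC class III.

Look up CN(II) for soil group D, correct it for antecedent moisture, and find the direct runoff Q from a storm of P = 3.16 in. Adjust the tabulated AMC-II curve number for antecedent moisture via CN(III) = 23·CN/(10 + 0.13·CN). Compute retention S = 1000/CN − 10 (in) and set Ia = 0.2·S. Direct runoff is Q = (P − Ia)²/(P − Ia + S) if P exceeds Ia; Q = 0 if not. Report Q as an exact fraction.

NRCS table: row crops, contoured, good condition, soil group D → CN(II) = 86
Adjust CN=86 to AMC III: 23·86/(10 + 0.13·86) → 1978 ÷ (1059/50) = 98900/1059 ≈ 93.390
Max retention: S = 1000/(98900/1059) − 10 = 700/989 in (≈ 0.708 in)
Ia = 0.2S: 0.2·0.708 = 0.142 in (exactly 140/989)
Excess rainfall: 3.160 − 0.142 = 3.018 in; P > Ia so Q > 0
Q: (74631/24725)² ÷ (92131/24725) = 5569786161/2277938975 in (≈ 2.445 in)

Q = 5569786161/2277938975 in ≈ 2.445 in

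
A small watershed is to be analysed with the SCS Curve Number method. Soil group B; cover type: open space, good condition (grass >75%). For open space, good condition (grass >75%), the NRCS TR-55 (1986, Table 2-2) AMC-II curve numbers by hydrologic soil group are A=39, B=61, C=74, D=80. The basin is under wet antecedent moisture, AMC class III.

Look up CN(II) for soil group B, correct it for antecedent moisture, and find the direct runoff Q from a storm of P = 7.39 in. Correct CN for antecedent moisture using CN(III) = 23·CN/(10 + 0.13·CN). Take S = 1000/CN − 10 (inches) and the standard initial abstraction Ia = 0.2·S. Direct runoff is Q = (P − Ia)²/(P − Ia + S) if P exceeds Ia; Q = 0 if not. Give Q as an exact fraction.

NRCS table: open space, good condition (grass >75%), soil group B → CN(II) = 61
Adjust CN=61 to AMC III: 23·61/(10 + 0.13·61) → 1403 ÷ (1793/100) = 140300/1793 ≈ 78.249
Retention S: 1000/CN − 10 with CN=78.249 → S = 3900/1403 ≈ 2.780 in
Initial abstraction Ia = S/5 = (3900/1403)/5 = 780/1403 ≈ 0.556 in
Excess rainfall: 7.390 − 0.556 = 6.834 in; P > Ia so Q > 0
Q: (958817/140300)² ÷ (1348817/140300) = 919330039489/189239025100 in (≈ 4.858 in)

Q = 919330039489/189239025100 in ≈ 4.858 in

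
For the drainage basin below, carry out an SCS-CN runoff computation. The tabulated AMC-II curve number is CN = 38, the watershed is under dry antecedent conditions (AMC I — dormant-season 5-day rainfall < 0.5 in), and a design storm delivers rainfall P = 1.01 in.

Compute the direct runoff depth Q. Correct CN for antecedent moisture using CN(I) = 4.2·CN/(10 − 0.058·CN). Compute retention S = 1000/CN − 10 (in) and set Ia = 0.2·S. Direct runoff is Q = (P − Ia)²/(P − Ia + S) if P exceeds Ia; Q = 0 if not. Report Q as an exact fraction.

Q = 0 in ≈ 0.000 in

Dry (AMC I): CN(I) = 4.2·38/(10 − 0.058·38) = (798/5)/(1949/250) = 39900/1949 ≈ 20.472
Max retention: S = 1000/(39900/1949) − 10 = 15500/399 in (≈ 38.847 in)
Initial abstraction Ia = S/5 = (15500/399)/5 = 3100/399 ≈ 7.769 in
P = 1.010 ≤ Ia = 7.769 in: entire storm abstracted, Q = 0.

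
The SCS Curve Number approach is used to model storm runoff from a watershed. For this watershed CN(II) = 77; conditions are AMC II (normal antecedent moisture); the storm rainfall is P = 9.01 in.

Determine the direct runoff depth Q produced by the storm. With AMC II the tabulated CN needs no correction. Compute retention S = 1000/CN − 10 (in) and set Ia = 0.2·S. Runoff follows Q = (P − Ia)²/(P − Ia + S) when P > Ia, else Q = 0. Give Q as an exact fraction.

Q = 4196059729/675882900 in ≈ 6.208 in

CN(II) = 77; AMC II needs no correction.
S = 1000/77 − 10 = 230/77 in ≈ 2.987 in
Ia = 0.2·(230/77) = 46/77 in ≈ 0.597 in
P − Ia = 9.010 − 0.597 = 64777/7700 ≈ 8.413 in (> 0, runoff occurs)
Q: (64777/7700)² ÷ (87777/7700) = 4196059729/675882900 in (≈ 6.208 in)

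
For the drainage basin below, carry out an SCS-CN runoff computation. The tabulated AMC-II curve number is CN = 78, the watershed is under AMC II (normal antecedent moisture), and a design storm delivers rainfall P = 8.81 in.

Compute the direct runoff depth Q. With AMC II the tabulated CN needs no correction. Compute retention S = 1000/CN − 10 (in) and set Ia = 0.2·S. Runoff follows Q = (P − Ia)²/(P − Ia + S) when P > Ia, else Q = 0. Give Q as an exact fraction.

Average conditions: CN = 78 (no AMC adjustment).
S = 1000/78 − 10 = 110/39 in ≈ 2.821 in
Initial abstraction Ia = S/5 = (110/39)/5 = 22/39 ≈ 0.564 in
Since P=8.810 > Ia=0.564: effective rainfall P−Ia = 32159/3900 in
Runoff Q = (P−Ia)²/(P−Ia+S) = (8.246)²/(8.246+2.821) = 1034201281/168320100 ≈ 6.144 in

Q = 1034201281/168320100 in ≈ 6.144 in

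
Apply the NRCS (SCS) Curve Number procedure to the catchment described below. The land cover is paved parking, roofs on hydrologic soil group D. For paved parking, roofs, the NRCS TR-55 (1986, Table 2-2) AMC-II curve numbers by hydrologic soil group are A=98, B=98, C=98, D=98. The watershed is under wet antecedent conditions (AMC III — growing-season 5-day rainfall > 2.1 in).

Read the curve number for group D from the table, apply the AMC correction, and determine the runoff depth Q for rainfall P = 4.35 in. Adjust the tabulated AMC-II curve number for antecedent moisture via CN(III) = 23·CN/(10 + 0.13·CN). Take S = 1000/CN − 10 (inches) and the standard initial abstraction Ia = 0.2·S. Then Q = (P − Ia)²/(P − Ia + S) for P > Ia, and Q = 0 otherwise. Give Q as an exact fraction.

NRCS table: paved parking, roofs, soil group D → CN(II) = 98
CN(III) from CN(II)=98: (23·98)/(10 + 0.13·98) = 112700/1137 ≈ 99.120
Max retention: S = 1000/(112700/1137) − 10 = 100/1127 in (≈ 0.089 in)
Initial abstraction Ia = S/5 = (100/1127)/5 = 20/1127 ≈ 0.018 in
Since P=4.350 > Ia=0.018: effective rainfall P−Ia = 97649/22540 in
Q: (97649/22540)² ÷ (99649/22540) = 9535327201/2246088460 in (≈ 4.245 in)

Q = 9535327201/2246088460 in ≈ 4.245 in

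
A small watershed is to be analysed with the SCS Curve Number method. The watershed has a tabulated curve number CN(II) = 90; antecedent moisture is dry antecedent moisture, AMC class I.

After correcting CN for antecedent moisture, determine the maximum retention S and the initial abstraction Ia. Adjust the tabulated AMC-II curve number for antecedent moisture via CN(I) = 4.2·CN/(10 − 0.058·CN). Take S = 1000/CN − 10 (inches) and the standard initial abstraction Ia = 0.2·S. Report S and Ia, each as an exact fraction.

Adjust CN=90 to AMC I: 4.2·90/(10 − 0.058·90) → 378 ÷ (239/50) = 18900/239 ≈ 79.079
Retention S: 1000/CN − 10 with CN=79.079 → S = 500/189 ≈ 2.646 in
Ia = 0.2S: 0.2·2.646 = 0.529 in (exactly 100/189)

S = 500/189 in ≈ 2.646 in; Ia = 100/189 in ≈ 0.529 in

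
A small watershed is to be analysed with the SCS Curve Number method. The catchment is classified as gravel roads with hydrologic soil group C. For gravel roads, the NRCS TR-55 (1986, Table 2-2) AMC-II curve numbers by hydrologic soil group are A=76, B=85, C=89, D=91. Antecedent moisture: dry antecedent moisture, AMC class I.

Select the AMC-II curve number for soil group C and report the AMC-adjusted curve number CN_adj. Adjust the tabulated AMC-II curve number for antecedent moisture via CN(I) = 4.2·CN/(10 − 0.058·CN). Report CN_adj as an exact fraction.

NRCS table: gravel roads, soil group C → CN(II) = 89
Adjust CN=89 to AMC I: 4.2·89/(10 − 0.058·89) → (1869/5) ÷ (2419/500) = 186900/2419 ≈ 77.263

CN_adj = 186900/2419 ≈ 77.263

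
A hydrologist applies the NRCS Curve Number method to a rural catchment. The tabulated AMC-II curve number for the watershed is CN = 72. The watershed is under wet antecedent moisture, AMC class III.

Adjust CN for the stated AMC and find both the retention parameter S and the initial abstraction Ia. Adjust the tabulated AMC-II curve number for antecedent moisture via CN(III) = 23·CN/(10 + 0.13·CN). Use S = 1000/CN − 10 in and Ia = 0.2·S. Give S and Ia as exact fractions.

S = 350/207 in ≈ 1.691 in; Ia = 70/207 in ≈ 0.338 in

Adjust CN=72 to AMC III: 23·72/(10 + 0.13·72) → 1656 ÷ (484/25) = 10350/121 ≈ 85.537
S = 1000/(10350/121) − 10 = 350/207 in ≈ 1.691 in
Ia = 0.2·(350/207) = 70/207 in ≈ 0.338 in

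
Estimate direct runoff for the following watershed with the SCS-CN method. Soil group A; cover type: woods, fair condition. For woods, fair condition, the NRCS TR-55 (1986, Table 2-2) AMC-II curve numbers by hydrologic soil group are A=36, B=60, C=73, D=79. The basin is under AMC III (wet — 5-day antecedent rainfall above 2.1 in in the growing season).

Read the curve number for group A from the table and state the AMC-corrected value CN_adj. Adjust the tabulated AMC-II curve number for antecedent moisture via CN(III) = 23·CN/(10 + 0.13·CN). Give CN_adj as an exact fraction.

NRCS table: woods, fair condition, soil group A → CN(II) = 36
CN(III) from CN(II)=36: (23·36)/(10 + 0.13·36) = 20700/367 ≈ 56.403

CN_adj = 20700/367 ≈ 56.403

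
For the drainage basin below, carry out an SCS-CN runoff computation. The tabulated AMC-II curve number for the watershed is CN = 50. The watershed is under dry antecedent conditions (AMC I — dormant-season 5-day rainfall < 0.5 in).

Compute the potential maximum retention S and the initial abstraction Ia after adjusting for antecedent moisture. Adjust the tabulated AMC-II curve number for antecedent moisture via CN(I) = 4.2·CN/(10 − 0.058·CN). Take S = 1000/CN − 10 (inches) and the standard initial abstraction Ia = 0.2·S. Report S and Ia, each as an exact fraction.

CN(I) from CN(II)=50: (4.2·50)/(10 − 0.058·50) = 2100/71 ≈ 29.577
Retention S: 1000/CN − 10 with CN=29.577 → S = 500/21 ≈ 23.810 in
Initial abstraction Ia = S/5 = (500/21)/5 = 100/21 ≈ 4.762 in

S = 500/21 in ≈ 23.810 in; Ia = 100/21 in ≈ 4.762 in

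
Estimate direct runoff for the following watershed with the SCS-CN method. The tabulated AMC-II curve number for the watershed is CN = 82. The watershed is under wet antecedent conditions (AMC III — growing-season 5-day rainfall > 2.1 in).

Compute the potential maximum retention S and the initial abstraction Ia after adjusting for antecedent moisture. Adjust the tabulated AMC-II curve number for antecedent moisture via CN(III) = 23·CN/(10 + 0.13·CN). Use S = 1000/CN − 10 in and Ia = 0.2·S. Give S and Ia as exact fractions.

S = 900/943 in ≈ 0.954 in; Ia = 180/943 in ≈ 0.191 in

Adjust CN=82 to AMC III: 23·82/(10 + 0.13·82) → 1886 ÷ (1033/50) = 94300/1033 ≈ 91.288
Retention S: 1000/CN − 10 with CN=91.288 → S = 900/943 ≈ 0.954 in
Ia = 0.2S: 0.2·0.954 = 0.191 in (exactly 180/943)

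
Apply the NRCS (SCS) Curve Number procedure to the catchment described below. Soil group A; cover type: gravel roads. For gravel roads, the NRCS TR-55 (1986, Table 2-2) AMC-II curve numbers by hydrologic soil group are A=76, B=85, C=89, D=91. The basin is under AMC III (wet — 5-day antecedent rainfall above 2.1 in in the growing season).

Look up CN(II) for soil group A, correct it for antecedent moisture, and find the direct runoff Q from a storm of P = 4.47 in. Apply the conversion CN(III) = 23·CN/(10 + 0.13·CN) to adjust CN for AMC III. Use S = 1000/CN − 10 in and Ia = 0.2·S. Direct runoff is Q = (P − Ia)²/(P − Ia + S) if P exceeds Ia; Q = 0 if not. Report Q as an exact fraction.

Q = 11204396307/3544638100 in ≈ 3.161 in

NRCS table: gravel roads, soil group A → CN(II) = 76
Adjust CN=76 to AMC III: 23·76/(10 + 0.13·76) → 1748 ÷ (497/25) = 43700/497 ≈ 87.928
Retention S: 1000/CN − 10 with CN=87.928 → S = 600/437 ≈ 1.373 in
Ia = 0.2S: 0.2·1.373 = 0.275 in (exactly 120/437)
Since P=4.470 > Ia=0.275: effective rainfall P−Ia = 183339/43700 in
Q = (183339/43700)²/((183339/43700) + 600/437) = (33613188921/1909690000)/(243339/43700) = 11204396307/3544638100 in ≈ 3.161 in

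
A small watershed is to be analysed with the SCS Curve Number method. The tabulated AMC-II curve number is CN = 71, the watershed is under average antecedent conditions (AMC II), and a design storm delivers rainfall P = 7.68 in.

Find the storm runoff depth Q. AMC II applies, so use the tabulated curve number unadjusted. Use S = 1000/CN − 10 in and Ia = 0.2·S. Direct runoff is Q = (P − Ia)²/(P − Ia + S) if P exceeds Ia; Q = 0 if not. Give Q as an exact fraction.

Q = 37100281/8622950 in ≈ 4.303 in

Average conditions: CN = 71 (no AMC adjustment).
Retention S: 1000/CN − 10 with CN=71.000 → S = 290/71 ≈ 4.085 in
Ia = 0.2·(290/71) = 58/71 in ≈ 0.817 in
P − Ia = 7.680 − 0.817 = 12182/1775 ≈ 6.863 in (> 0, runoff occurs)
Q: (12182/1775)² ÷ (19432/1775) = 37100281/8622950 in (≈ 4.303 in)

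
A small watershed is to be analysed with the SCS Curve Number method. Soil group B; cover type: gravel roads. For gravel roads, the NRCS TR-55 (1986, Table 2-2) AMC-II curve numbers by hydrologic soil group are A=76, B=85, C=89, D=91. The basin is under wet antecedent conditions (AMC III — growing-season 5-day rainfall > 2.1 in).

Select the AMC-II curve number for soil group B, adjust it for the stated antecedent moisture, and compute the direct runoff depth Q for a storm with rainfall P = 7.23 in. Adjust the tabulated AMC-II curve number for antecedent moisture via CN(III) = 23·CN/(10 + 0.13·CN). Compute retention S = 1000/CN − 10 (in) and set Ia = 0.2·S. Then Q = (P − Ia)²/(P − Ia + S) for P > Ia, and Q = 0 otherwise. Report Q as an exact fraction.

NRCS table: gravel roads, soil group B → CN(II) = 85
Adjust CN=85 to AMC III: 23·85/(10 + 0.13·85) → 1955 ÷ (421/20) = 39100/421 ≈ 92.874
Retention S: 1000/CN − 10 with CN=92.874 → S = 300/391 ≈ 0.767 in
Initial abstraction Ia = S/5 = (300/391)/5 = 60/391 ≈ 0.153 in
P − Ia = 7.230 − 0.153 = 276693/39100 ≈ 7.077 in (> 0, runoff occurs)
Runoff Q = (P−Ia)²/(P−Ia+S) = (7.077)²/(7.077+0.767) = 8506557361/1332410700 ≈ 6.384 in

Q = 8506557361/1332410700 in ≈ 6.384 in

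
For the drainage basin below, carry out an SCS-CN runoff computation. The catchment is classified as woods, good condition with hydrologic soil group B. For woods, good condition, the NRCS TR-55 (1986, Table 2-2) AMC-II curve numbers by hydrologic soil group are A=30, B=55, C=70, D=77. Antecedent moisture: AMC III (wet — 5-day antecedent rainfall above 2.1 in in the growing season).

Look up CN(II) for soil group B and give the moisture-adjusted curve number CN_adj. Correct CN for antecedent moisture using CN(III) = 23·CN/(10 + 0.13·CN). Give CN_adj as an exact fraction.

NRCS table: woods, good condition, soil group B → CN(II) = 55
Adjust CN=55 to AMC III: 23·55/(10 + 0.13·55) → 1265 ÷ (343/20) = 25300/343 ≈ 73.761

CN_adj = 25300/343 ≈ 73.761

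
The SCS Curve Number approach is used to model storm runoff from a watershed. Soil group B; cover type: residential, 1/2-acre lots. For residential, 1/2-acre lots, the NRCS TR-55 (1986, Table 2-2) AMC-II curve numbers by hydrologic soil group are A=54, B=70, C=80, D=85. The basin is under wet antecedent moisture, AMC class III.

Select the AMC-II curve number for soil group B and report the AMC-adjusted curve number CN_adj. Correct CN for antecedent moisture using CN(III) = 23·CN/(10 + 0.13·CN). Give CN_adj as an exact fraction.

CN_adj = 16100/191 ≈ 84.293

NRCS table: residential, 1/2-acre lots, soil group B → CN(II) = 70
Adjust CN=70 to AMC III: 23·70/(10 + 0.13·70) → 1610 ÷ (191/10) = 16100/191 ≈ 84.293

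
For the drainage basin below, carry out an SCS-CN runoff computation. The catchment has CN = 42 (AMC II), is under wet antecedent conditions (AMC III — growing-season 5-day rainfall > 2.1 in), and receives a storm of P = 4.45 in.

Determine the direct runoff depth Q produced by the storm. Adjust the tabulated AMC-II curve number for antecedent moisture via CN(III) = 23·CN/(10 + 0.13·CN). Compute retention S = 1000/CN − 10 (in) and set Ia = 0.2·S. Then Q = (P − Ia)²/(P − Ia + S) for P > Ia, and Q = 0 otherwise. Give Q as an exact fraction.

Adjust CN=42 to AMC III: 23·42/(10 + 0.13·42) → 966 ÷ (773/50) = 48300/773 ≈ 62.484
Max retention: S = 1000/(48300/773) − 10 = 2900/483 in (≈ 6.004 in)
Ia = 0.2·(2900/483) = 580/483 in ≈ 1.201 in
Excess rainfall: 4.450 − 1.201 = 3.249 in; P > Ia so Q > 0
Q = (31387/9660)²/((31387/9660) + 2900/483) = (985143769/93315600)/(89387/9660) = 985143769/863478420 in ≈ 1.141 in

Q = 985143769/863478420 in ≈ 1.141 in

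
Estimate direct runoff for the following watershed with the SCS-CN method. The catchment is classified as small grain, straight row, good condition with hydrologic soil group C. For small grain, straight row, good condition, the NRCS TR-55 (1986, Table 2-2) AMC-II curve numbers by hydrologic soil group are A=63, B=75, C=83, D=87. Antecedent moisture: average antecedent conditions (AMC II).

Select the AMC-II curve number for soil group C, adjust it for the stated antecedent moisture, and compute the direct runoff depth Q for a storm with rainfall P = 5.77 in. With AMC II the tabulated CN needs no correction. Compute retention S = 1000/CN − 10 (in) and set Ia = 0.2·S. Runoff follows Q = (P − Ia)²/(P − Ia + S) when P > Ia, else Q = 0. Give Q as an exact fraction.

Q = 1979449081/510375300 in ≈ 3.878 in

NRCS table: small grain, straight row, good condition, soil group C → CN(II) = 83
Average conditions: CN = 83 (no AMC adjustment).
Retention S: 1000/CN − 10 with CN=83.000 → S = 170/83 ≈ 2.048 in
Ia = 0.2S: 0.2·2.048 = 0.410 in (exactly 34/83)
Since P=5.770 > Ia=0.410: effective rainfall P−Ia = 44491/8300 in
Runoff Q = (P−Ia)²/(P−Ia+S) = (5.360)²/(5.360+2.048) = 1979449081/510375300 ≈ 3.878 in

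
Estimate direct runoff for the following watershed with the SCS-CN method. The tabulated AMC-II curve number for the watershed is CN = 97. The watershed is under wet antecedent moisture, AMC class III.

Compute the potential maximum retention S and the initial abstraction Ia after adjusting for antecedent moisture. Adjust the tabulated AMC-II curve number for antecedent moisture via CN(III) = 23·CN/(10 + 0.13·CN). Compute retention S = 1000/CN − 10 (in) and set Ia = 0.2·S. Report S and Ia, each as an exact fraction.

Wet (AMC III): CN(III) = 23·97/(10 + 0.13·97) = 2231/(2261/100) = 223100/2261 ≈ 98.673
Max retention: S = 1000/(223100/2261) − 10 = 300/2231 in (≈ 0.134 in)
Ia = 0.2·(300/2231) = 60/2231 in ≈ 0.027 in

S = 300/2231 in ≈ 0.134 in; Ia = 60/2231 in ≈ 0.027 in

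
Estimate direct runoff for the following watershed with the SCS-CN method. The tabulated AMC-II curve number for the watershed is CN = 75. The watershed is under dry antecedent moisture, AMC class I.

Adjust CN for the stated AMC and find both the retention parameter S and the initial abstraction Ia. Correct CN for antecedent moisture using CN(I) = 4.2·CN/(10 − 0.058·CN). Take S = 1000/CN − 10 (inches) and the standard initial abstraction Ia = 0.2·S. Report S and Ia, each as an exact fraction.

S = 500/63 in ≈ 7.937 in; Ia = 100/63 in ≈ 1.587 in

CN(I) from CN(II)=75: (4.2·75)/(10 − 0.058·75) = 6300/113 ≈ 55.752
S = 1000/(6300/113) − 10 = 500/63 in ≈ 7.937 in
Ia = 0.2S: 0.2·7.937 = 1.587 in (exactly 100/63)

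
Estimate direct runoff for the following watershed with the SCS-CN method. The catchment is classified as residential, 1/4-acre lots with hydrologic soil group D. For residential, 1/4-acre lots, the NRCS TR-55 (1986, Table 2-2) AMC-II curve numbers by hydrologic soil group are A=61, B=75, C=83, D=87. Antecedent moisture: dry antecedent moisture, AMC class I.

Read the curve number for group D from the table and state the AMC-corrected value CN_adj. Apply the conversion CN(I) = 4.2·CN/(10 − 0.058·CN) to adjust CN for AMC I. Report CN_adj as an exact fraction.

NRCS table: residential, 1/4-acre lots, soil group D → CN(II) = 87
CN(I) from CN(II)=87: (4.2·87)/(10 − 0.058·87) = 182700/2477 ≈ 73.759

CN_adj = 182700/2477 ≈ 73.759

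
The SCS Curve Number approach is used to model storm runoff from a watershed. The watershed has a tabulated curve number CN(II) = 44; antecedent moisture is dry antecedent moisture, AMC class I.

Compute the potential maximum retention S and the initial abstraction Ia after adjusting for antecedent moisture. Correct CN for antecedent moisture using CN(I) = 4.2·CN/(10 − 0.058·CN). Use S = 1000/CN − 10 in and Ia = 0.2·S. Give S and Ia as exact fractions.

S = 1000/33 in ≈ 30.303 in; Ia = 200/33 in ≈ 6.061 in

CN(I) from CN(II)=44: (4.2·44)/(10 − 0.058·44) = 3300/133 ≈ 24.812
S = 1000/(3300/133) − 10 = 1000/33 in ≈ 30.303 in
Ia = 0.2S: 0.2·30.303 = 6.061 in (exactly 200/33)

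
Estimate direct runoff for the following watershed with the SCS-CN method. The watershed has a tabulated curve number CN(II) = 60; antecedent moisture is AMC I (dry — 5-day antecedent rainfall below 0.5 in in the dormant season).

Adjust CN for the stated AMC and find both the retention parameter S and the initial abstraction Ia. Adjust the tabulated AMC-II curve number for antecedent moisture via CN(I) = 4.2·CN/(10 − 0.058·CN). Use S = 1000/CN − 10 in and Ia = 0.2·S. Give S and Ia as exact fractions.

S = 1000/63 in ≈ 15.873 in; Ia = 200/63 in ≈ 3.175 in

CN(I) from CN(II)=60: (4.2·60)/(10 − 0.058·60) = 6300/163 ≈ 38.650
Retention S: 1000/CN − 10 with CN=38.650 → S = 1000/63 ≈ 15.873 in
Ia = 0.2S: 0.2·15.873 = 3.175 in (exactly 200/63)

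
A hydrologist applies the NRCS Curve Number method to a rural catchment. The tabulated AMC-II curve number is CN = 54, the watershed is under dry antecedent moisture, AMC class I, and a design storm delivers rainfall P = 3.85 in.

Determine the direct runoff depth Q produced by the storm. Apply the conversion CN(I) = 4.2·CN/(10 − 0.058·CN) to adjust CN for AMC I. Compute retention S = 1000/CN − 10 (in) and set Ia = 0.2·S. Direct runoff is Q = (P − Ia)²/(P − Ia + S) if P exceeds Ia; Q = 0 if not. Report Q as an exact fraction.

Q = 0 in ≈ 0.000 in

CN(I) from CN(II)=54: (4.2·54)/(10 − 0.058·54) = 56700/1717 ≈ 33.023
Retention S: 1000/CN − 10 with CN=33.023 → S = 11500/567 ≈ 20.282 in
Initial abstraction Ia = S/5 = (11500/567)/5 = 2300/567 ≈ 4.056 in
P = 3.850 ≤ Ia = 4.056 in: entire storm abstracted, Q = 0.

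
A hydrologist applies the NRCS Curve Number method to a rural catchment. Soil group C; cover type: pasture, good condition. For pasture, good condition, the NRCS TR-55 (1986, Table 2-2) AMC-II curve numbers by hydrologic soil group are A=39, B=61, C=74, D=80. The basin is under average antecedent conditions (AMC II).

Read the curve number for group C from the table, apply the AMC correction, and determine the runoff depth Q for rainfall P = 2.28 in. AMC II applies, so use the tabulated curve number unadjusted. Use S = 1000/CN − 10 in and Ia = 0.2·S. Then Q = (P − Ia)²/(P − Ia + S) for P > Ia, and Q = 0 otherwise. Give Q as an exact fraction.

NRCS table: pasture, good condition, soil group C → CN(II) = 74
CN(II) = 74; AMC II needs no correction.
Max retention: S = 1000/74 − 10 = 130/37 in (≈ 3.514 in)
Initial abstraction Ia = S/5 = (130/37)/5 = 26/37 ≈ 0.703 in
Since P=2.280 > Ia=0.703: effective rainfall P−Ia = 1459/925 in
Q = (1459/925)²/((1459/925) + 130/37) = (2128681/855625)/(4709/925) = 2128681/4355825 in ≈ 0.489 in

Q = 2128681/4355825 in ≈ 0.489 in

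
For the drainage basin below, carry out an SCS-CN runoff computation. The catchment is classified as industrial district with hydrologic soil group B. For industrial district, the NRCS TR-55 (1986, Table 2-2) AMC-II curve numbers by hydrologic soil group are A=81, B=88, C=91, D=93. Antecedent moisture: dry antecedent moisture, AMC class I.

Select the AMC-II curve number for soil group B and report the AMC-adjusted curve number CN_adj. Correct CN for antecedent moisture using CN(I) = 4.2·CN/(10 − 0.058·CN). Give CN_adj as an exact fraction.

NRCS table: industrial district, soil group B → CN(II) = 88
CN(I) from CN(II)=88: (4.2·88)/(10 − 0.058·88) = 3850/51 ≈ 75.490

CN_adj = 3850/51 ≈ 75.490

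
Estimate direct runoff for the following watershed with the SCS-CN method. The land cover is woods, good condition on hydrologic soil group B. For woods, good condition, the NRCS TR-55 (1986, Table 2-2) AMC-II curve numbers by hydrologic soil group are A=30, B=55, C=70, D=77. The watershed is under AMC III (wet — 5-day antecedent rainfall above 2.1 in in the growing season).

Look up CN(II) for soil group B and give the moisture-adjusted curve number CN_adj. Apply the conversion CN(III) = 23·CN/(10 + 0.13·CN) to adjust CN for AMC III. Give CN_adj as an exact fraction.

CN_adj = 25300/343 ≈ 73.761

NRCS table: woods, good condition, soil group B → CN(II) = 55
CN(III) from CN(II)=55: (23·55)/(10 + 0.13·55) = 25300/343 ≈ 73.761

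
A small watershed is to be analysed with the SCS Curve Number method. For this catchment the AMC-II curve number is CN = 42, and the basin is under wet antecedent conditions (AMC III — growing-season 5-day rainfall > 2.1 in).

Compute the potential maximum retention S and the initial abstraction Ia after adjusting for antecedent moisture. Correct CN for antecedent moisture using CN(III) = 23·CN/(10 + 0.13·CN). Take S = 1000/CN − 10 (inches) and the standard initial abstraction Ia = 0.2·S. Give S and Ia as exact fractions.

Adjust CN=42 to AMC III: 23·42/(10 + 0.13·42) → 966 ÷ (773/50) = 48300/773 ≈ 62.484
Retention S: 1000/CN − 10 with CN=62.484 → S = 2900/483 ≈ 6.004 in
Initial abstraction Ia = S/5 = (2900/483)/5 = 580/483 ≈ 1.201 in

S = 2900/483 in ≈ 6.004 in; Ia = 580/483 in ≈ 1.201 in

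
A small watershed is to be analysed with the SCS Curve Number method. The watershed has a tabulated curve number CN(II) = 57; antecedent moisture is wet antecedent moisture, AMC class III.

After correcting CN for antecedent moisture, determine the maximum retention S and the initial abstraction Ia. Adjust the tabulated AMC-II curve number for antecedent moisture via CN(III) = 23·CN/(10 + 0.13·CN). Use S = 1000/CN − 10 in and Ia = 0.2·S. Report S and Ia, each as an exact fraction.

S = 4300/1311 in ≈ 3.280 in; Ia = 860/1311 in ≈ 0.656 in

Adjust CN=57 to AMC III: 23·57/(10 + 0.13·57) → 1311 ÷ (1741/100) = 131100/1741 ≈ 75.302
Max retention: S = 1000/(131100/1741) − 10 = 4300/1311 in (≈ 3.280 in)
Ia = 0.2S: 0.2·3.280 = 0.656 in (exactly 860/1311)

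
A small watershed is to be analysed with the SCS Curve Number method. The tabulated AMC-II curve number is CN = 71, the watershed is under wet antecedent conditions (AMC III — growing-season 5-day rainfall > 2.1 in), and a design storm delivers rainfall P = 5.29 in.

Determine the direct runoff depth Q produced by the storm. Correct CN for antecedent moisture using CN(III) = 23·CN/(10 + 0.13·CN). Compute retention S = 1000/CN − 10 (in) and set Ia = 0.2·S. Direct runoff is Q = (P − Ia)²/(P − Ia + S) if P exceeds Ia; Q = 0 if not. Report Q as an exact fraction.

Q = 649405504449/178953448100 in ≈ 3.629 in

Adjust CN=71 to AMC III: 23·71/(10 + 0.13·71) → 1633 ÷ (1923/100) = 163300/1923 ≈ 84.919
Max retention: S = 1000/(163300/1923) − 10 = 2900/1633 in (≈ 1.776 in)
Initial abstraction Ia = S/5 = (2900/1633)/5 = 580/1633 ≈ 0.355 in
Excess rainfall: 5.290 − 0.355 = 4.935 in; P > Ia so Q > 0
Q = (805857/163300)²/((805857/163300) + 2900/1633) = (649405504449/26666890000)/(1095857/163300) = 649405504449/178953448100 in ≈ 3.629 in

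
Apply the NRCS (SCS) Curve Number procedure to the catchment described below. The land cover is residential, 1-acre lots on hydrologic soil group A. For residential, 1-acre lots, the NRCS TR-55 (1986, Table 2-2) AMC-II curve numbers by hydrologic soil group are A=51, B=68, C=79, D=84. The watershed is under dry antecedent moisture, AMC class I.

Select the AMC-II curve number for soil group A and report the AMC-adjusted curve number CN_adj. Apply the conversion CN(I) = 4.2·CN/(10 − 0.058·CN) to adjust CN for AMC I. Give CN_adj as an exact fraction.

NRCS table: residential, 1-acre lots, soil group A → CN(II) = 51
CN(I) from CN(II)=51: (4.2·51)/(10 − 0.058·51) = 15300/503 ≈ 30.417

CN_adj = 15300/503 ≈ 30.417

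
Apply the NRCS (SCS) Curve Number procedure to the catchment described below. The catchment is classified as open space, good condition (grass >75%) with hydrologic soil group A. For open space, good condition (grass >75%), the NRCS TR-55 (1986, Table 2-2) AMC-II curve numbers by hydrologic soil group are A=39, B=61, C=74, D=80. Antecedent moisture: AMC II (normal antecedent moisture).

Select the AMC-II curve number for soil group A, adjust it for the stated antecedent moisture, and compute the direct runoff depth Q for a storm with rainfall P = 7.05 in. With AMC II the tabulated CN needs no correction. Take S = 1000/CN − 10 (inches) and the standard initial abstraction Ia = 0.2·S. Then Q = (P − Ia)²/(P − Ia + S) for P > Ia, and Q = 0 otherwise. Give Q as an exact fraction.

NRCS table: open space, good condition (grass >75%), soil group A → CN(II) = 39
Average conditions: CN = 39 (no AMC adjustment).
Max retention: S = 1000/39 − 10 = 610/39 in (≈ 15.641 in)
Initial abstraction Ia = S/5 = (610/39)/5 = 122/39 ≈ 3.128 in
Since P=7.050 > Ia=3.128: effective rainfall P−Ia = 3059/780 in
Q = (3059/780)²/((3059/780) + 610/39) = (9357481/608400)/(15259/780) = 9357481/11902020 in ≈ 0.786 in

Q = 9357481/11902020 in ≈ 0.786 in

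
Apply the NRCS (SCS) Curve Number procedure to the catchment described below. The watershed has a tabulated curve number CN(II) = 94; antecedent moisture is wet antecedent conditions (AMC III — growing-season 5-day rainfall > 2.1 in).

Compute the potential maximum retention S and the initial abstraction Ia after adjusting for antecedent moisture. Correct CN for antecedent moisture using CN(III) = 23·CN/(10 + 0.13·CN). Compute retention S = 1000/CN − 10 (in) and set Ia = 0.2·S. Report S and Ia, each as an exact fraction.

S = 300/1081 in ≈ 0.278 in; Ia = 60/1081 in ≈ 0.056 in

CN(III) from CN(II)=94: (23·94)/(10 + 0.13·94) = 108100/1111 ≈ 97.300
Retention S: 1000/CN − 10 with CN=97.300 → S = 300/1081 ≈ 0.278 in
Initial abstraction Ia = S/5 = (300/1081)/5 = 60/1081 ≈ 0.056 in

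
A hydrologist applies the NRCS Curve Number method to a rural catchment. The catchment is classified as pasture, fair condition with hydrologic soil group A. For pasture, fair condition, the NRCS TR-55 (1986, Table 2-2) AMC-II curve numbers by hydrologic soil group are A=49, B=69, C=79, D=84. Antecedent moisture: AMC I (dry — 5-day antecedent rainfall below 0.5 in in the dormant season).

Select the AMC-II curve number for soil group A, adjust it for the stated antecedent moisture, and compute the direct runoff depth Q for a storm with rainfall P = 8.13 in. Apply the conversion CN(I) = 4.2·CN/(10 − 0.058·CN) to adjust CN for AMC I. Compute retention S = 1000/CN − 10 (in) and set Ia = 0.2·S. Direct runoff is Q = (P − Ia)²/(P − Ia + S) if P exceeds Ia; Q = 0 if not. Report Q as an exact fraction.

Q = 11850281881/32888863700 in ≈ 0.360 in

NRCS table: pasture, fair condition, soil group A → CN(II) = 49
Dry (AMC I): CN(I) = 4.2·49/(10 − 0.058·49) = (1029/5)/(3579/500) = 34300/1193 ≈ 28.751
Max retention: S = 1000/(34300/1193) − 10 = 8500/343 in (≈ 24.781 in)
Ia = 0.2S: 0.2·24.781 = 4.956 in (exactly 1700/343)
Since P=8.130 > Ia=4.956: effective rainfall P−Ia = 108859/34300 in
Q: (108859/34300)² ÷ (958859/34300) = 11850281881/32888863700 in (≈ 0.360 in)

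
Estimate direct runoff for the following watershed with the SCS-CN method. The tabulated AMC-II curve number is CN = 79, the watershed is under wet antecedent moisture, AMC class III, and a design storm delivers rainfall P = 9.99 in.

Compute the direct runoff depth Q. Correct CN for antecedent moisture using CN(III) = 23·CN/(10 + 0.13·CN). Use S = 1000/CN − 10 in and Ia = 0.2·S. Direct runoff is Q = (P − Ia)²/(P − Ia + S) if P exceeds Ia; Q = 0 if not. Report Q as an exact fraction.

Wet (AMC III): CN(III) = 23·79/(10 + 0.13·79) = 1817/(2027/100) = 181700/2027 ≈ 89.640
Max retention: S = 1000/(181700/2027) − 10 = 2100/1817 in (≈ 1.156 in)
Initial abstraction Ia = S/5 = (2100/1817)/5 = 420/1817 ≈ 0.231 in
Excess rainfall: 9.990 − 0.231 = 9.759 in; P > Ia so Q > 0
Runoff Q = (P−Ia)²/(P−Ia+S) = (9.759)²/(9.759+1.156) = 1048059317163/120114783700 ≈ 8.725 in

Q = 1048059317163/120114783700 in ≈ 8.725 in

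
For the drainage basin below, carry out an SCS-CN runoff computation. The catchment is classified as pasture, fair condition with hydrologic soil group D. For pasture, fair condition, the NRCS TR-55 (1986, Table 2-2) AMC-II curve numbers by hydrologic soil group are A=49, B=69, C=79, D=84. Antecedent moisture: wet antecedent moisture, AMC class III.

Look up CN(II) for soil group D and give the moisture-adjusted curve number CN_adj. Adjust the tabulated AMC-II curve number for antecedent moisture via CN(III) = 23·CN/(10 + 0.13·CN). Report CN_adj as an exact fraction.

NRCS table: pasture, fair condition, soil group D → CN(II) = 84
Adjust CN=84 to AMC III: 23·84/(10 + 0.13·84) → 1932 ÷ (523/25) = 48300/523 ≈ 92.352

CN_adj = 48300/523 ≈ 92.352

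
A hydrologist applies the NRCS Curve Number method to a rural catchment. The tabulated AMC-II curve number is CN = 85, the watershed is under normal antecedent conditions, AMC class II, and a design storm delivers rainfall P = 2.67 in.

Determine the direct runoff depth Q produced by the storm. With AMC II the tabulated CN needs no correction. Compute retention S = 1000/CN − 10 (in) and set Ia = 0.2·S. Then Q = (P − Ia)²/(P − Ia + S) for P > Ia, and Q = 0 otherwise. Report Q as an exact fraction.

Average conditions: CN = 85 (no AMC adjustment).
Max retention: S = 1000/85 − 10 = 30/17 in (≈ 1.765 in)
Ia = 0.2·(30/17) = 6/17 in ≈ 0.353 in
Since P=2.670 > Ia=0.353: effective rainfall P−Ia = 3939/1700 in
Runoff Q = (P−Ia)²/(P−Ia+S) = (2.317)²/(2.317+1.765) = 1723969/1310700 ≈ 1.315 in

Q = 1723969/1310700 in ≈ 1.315 in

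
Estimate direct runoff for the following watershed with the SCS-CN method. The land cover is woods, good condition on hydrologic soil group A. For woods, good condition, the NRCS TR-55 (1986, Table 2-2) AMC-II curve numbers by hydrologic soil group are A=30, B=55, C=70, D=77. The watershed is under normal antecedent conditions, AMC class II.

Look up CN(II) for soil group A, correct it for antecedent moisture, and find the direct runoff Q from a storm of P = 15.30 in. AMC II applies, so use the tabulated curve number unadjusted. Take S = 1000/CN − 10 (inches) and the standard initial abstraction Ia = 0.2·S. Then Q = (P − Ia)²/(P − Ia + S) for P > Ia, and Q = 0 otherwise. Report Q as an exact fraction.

NRCS table: woods, good condition, soil group A → CN(II) = 30
Average conditions: CN = 30 (no AMC adjustment).
Retention S: 1000/CN − 10 with CN=30.000 → S = 70/3 ≈ 23.333 in
Ia = 0.2S: 0.2·23.333 = 4.667 in (exactly 14/3)
P − Ia = 15.300 − 4.667 = 319/30 ≈ 10.633 in (> 0, runoff occurs)
Q: (319/30)² ÷ (1019/30) = 101761/30570 in (≈ 3.329 in)

Q = 101761/30570 in ≈ 3.329 in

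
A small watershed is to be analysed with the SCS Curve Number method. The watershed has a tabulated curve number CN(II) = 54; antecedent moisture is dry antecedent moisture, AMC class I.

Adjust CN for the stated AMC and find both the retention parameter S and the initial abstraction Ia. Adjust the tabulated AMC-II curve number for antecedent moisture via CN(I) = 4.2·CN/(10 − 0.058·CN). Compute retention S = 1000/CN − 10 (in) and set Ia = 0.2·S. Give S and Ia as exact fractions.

Adjust CN=54 to AMC I: 4.2·54/(10 − 0.058·54) → (1134/5) ÷ (1717/250) = 56700/1717 ≈ 33.023
Max retention: S = 1000/(56700/1717) − 10 = 11500/567 in (≈ 20.282 in)
Initial abstraction Ia = S/5 = (11500/567)/5 = 2300/567 ≈ 4.056 in

S = 11500/567 in ≈ 20.282 in; Ia = 2300/567 in ≈ 4.056 in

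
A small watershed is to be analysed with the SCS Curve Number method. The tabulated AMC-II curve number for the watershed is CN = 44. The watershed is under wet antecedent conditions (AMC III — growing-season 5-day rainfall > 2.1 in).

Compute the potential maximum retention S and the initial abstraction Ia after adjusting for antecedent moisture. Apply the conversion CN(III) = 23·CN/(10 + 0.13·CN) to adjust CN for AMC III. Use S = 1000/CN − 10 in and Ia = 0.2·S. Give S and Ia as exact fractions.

S = 1400/253 in ≈ 5.534 in; Ia = 280/253 in ≈ 1.107 in

Wet (AMC III): CN(III) = 23·44/(10 + 0.13·44) = 1012/(393/25) = 25300/393 ≈ 64.377
Max retention: S = 1000/(25300/393) − 10 = 1400/253 in (≈ 5.534 in)
Ia = 0.2S: 0.2·5.534 = 1.107 in (exactly 280/253)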